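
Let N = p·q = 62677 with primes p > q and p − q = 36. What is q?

233

Since p = q + 36, we have 62677 = q(q + 36), so q² + 36q − 62677 = 0.
Discriminant: 36² + 4·62677 = 1296 + 250708 = 252004; √252004 = 502.
q = (−36 + 502)/2 = 233, and p = q + 36 = 269.
Check: 233 · 269 = 62677.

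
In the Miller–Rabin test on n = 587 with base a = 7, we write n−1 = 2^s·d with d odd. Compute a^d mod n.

1

587 − 1 = 586 = 2^1 · 293, so d = 293.
7^1 ≡ 7 (mod 587)
7^2 ≡ 7^2 = 49 ≡ 49 (mod 587)
7^4 ≡ 49^2 = 2401 ≡ 53 (mod 587)
7^8 ≡ 53^2 = 2809 ≡ 461 (mod 587)
7^16 ≡ 461^2 = 212521 ≡ 27 (mod 587)
7^32 ≡ 27^2 = 729 ≡ 142 (mod 587)
7^64 ≡ 142^2 = 20164 ≡ 206 (mod 587)
7^128 ≡ 206^2 = 42436 ≡ 172 (mod 587)
7^256 ≡ 172^2 = 29584 ≡ 234 (mod 587)
293 = 256 + 32 + 4 + 1 in binary powers of 2.
So 7^293 ≡ 234 · 142 · 53 · 7 ≡ 1 (mod 587).
Since 7^d ≡ 1 (mod 587), base 7 does not prove 587 composite.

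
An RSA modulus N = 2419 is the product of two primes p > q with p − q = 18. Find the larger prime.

Since p = q + 18, we have 2419 = q(q + 18), so q² + 18q − 2419 = 0.
Discriminant: 18² + 4·2419 = 324 + 9676 = 10000; √10000 = 100.
q = (−18 + 100)/2 = 41, and p = q + 18 = 59.
Check: 41 · 59 = 2419.

59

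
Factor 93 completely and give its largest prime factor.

31

93 = 3 · 31
31 is prime.
So 93 = 3 · 31; the largest prime factor is 31.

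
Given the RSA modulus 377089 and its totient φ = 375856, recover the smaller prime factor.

557

φ(n) = (p−1)(q−1) = n − (p+q) + 1, so p + q = 377089 − 375856 + 1 = 1234.
p and q are the roots of t² − 1234t + 377089 = 0.
Discriminant: 1234² − 4·377089 = 1522756 − 1508356 = 14400; √14400 = 120.
q = (1234 − 120)/2 = 557, p = (1234 + 120)/2 = 677.
Check: 557 · 677 = 377089.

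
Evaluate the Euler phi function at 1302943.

1257984

Factor: 1302943 = 43 · 157 · 193.
φ(1302943) = (43−1) · (157−1) · (193−1) = 42 · 156 · 192 = 1257984.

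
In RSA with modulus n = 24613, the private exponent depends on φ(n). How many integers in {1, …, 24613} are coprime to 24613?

Factor: 24613 = 151 · 163.
φ(24613) = (151−1) · (163−1) = 150 · 162 = 24300.

24300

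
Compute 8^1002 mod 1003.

8^1 ≡ 8 (mod 1003)
8^2 ≡ 8^2 = 64 ≡ 64 (mod 1003)
8^4 ≡ 64^2 = 4096 ≡ 84 (mod 1003)
8^8 ≡ 84^2 = 7056 ≡ 35 (mod 1003)
8^16 ≡ 35^2 = 1225 ≡ 222 (mod 1003)
8^32 ≡ 222^2 = 49284 ≡ 137 (mod 1003)
8^64 ≡ 137^2 = 18769 ≡ 715 (mod 1003)
8^128 ≡ 715^2 = 511225 ≡ 698 (mod 1003)
8^256 ≡ 698^2 = 487204 ≡ 749 (mod 1003)
8^512 ≡ 749^2 = 561001 ≡ 324 (mod 1003)
1002 = 512 + 256 + 128 + 64 + 32 + 8 + 2 in binary powers of 2.
So 8^1002 ≡ 324 · 749 · 698 · 715 · 137 · 35 · 64 ≡ 812 (mod 1003).
Since 812 ≠ 1, base 8 is a Fermat witness: 1003 is composite.

812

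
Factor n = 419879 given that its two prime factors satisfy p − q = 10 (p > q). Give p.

653

Since p = q + 10, we have 419879 = q(q + 10), so q² + 10q − 419879 = 0.
Discriminant: 10² + 4·419879 = 100 + 1679516 = 1679616; √1679616 = 1296.
q = (−10 + 1296)/2 = 643, and p = q + 10 = 653.
Check: 643 · 653 = 419879.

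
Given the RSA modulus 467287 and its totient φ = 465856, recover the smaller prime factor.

φ(n) = (p−1)(q−1) = n − (p+q) + 1, so p + q = 467287 − 465856 + 1 = 1432.
p and q are the roots of t² − 1432t + 467287 = 0.
Discriminant: 1432² − 4·467287 = 2050624 − 1869148 = 181476; √181476 = 426.
q = (1432 − 426)/2 = 503, p = (1432 + 426)/2 = 929.
Check: 503 · 929 = 467287.

503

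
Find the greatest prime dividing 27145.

89

27145 = 5 · 5429
5429 = 61 · 89
89 is prime.
So 27145 = 5 · 61 · 89; the largest prime factor is 89.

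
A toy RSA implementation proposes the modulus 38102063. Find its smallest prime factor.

38102063 is odd.
Digit sum 23, not divisible by 3.
Ends in 3: not divisible by 5.
7: 38102063 = 7·5443151 + 6
11: 38102063 = 11·3463823 + 10
13: 38102063 = 13·2930927 + 12
17: 38102063 = 17·2241297 + 14
19: 38102063 = 19·2005371 + 14
23: 38102063 = 23·1656611 + 10
29: 38102063 = 29·1313864 + 7
31: 38102063 = 31·1229098 + 25
37: 38102063 = 37·1029785 + 18
41: 38102063 = 41·929318 + 25
43: 38102063 = 43·886094 + 21
47: 38102063 = 47·810682 + 9
53: 38102063 = 53·718906 + 45
59: 38102063 = 59·645797 + 40
61: 38102063 = 61·624623 + 60
67: 38102063 = 67·568687 + 34
71: 38102063 = 71·536648 + 55
73: 38102063 = 73·521946 + 5
79: 38102063 = 79·482304 + 47
83: 38102063 = 83·459061

83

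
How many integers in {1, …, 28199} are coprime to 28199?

27864

Factor: 28199 = 163 · 173.
φ(28199) = (163−1) · (173−1) = 162 · 172 = 27864.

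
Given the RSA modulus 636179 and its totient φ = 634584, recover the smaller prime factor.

773

φ(n) = (p−1)(q−1) = n − (p+q) + 1, so p + q = 636179 − 634584 + 1 = 1596.
p and q are the roots of t² − 1596t + 636179 = 0.
Discriminant: 1596² − 4·636179 = 2547216 − 2544716 = 2500; √2500 = 50.
q = (1596 − 50)/2 = 773, p = (1596 + 50)/2 = 823.
Check: 773 · 823 = 636179.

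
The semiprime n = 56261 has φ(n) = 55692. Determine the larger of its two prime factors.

φ(n) = (p−1)(q−1) = n − (p+q) + 1, so p + q = 56261 − 55692 + 1 = 570.
p and q are the roots of t² − 570t + 56261 = 0.
Discriminant: 570² − 4·56261 = 324900 − 225044 = 99856; √99856 = 316.
q = (570 − 316)/2 = 127, p = (570 + 316)/2 = 443.
Check: 127 · 443 = 56261.

443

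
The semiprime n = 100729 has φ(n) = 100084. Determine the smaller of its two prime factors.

263

φ(n) = (p−1)(q−1) = n − (p+q) + 1, so p + q = 100729 − 100084 + 1 = 646.
p and q are the roots of t² − 646t + 100729 = 0.
Discriminant: 646² − 4·100729 = 417316 − 402916 = 14400; √14400 = 120.
q = (646 − 120)/2 = 263, p = (646 + 120)/2 = 383.
Check: 263 · 383 = 100729.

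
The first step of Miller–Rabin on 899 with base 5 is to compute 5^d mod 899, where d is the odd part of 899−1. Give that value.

899 − 1 = 898 = 2^1 · 449, so d = 449.
5^1 ≡ 5 (mod 899)
5^2 ≡ 5^2 = 25 ≡ 25 (mod 899)
5^4 ≡ 25^2 = 625 ≡ 625 (mod 899)
5^8 ≡ 625^2 = 390625 ≡ 459 (mod 899)
5^16 ≡ 459^2 = 210681 ≡ 315 (mod 899)
5^32 ≡ 315^2 = 99225 ≡ 335 (mod 899)
5^64 ≡ 335^2 = 112225 ≡ 749 (mod 899)
5^128 ≡ 749^2 = 561001 ≡ 25 (mod 899)
5^256 ≡ 25^2 = 625 ≡ 625 (mod 899)
449 = 256 + 128 + 64 + 1 in binary powers of 2.
So 5^449 ≡ 625 · 25 · 749 · 5 ≡ 614 (mod 899).
Squaring chain: 614; never reaches −1, so base 5 is a Miller–Rabin witness that 899 is composite.

614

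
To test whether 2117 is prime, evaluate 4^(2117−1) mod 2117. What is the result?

4^1 ≡ 4 (mod 2117)
4^2 ≡ 4^2 = 16 ≡ 16 (mod 2117)
4^4 ≡ 16^2 = 256 ≡ 256 (mod 2117)
4^8 ≡ 256^2 = 65536 ≡ 2026 (mod 2117)
4^16 ≡ 2026^2 = 4104676 ≡ 1930 (mod 2117)
4^32 ≡ 1930^2 = 3724900 ≡ 1097 (mod 2117)
4^64 ≡ 1097^2 = 1203409 ≡ 953 (mod 2117)
4^128 ≡ 953^2 = 908209 ≡ 16 (mod 2117)
4^256 ≡ 16^2 = 256 ≡ 256 (mod 2117)
4^512 ≡ 256^2 = 65536 ≡ 2026 (mod 2117)
4^1024 ≡ 2026^2 = 4104676 ≡ 1930 (mod 2117)
4^2048 ≡ 1930^2 = 3724900 ≡ 1097 (mod 2117)
2116 = 2048 + 64 + 4 in binary powers of 2.
So 4^2116 ≡ 1097 · 953 · 256 ≡ 1756 (mod 2117).
Since 1756 ≠ 1, base 4 is a Fermat witness: 2117 is composite.

1756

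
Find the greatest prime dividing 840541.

840541 = 13 · 64657
64657 = 19 · 3403
3403 = 41 · 83
83 is prime.
So 840541 = 13 · 19 · 41 · 83; the largest prime factor is 83.

83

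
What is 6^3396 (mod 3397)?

6^1 ≡ 6 (mod 3397)
6^2 ≡ 6^2 = 36 ≡ 36 (mod 3397)
6^4 ≡ 36^2 = 1296 ≡ 1296 (mod 3397)
6^8 ≡ 1296^2 = 1679616 ≡ 1498 (mod 3397)
6^16 ≡ 1498^2 = 2244004 ≡ 1984 (mod 3397)
6^32 ≡ 1984^2 = 3936256 ≡ 2530 (mod 3397)
6^64 ≡ 2530^2 = 6400900 ≡ 952 (mod 3397)
6^128 ≡ 952^2 = 906304 ≡ 2702 (mod 3397)
6^256 ≡ 2702^2 = 7300804 ≡ 651 (mod 3397)
6^512 ≡ 651^2 = 423801 ≡ 2573 (mod 3397)
6^1024 ≡ 2573^2 = 6620329 ≡ 2973 (mod 3397)
6^2048 ≡ 2973^2 = 8838729 ≡ 3132 (mod 3397)
3396 = 2048 + 1024 + 256 + 64 + 4 in binary powers of 2.
So 6^3396 ≡ 3132 · 2973 · 651 · 952 · 1296 ≡ 732 (mod 3397).
Since 732 ≠ 1, base 6 is a Fermat witness: 3397 is composite.

732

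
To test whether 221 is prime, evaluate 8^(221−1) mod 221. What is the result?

118

8^1 ≡ 8 (mod 221)
8^2 ≡ 8^2 = 64 ≡ 64 (mod 221)
8^4 ≡ 64^2 = 4096 ≡ 118 (mod 221)
8^8 ≡ 118^2 = 13924 ≡ 1 (mod 221)
8^16 ≡ 1^2 = 1 ≡ 1 (mod 221)
8^32 ≡ 1^2 = 1 ≡ 1 (mod 221)
8^64 ≡ 1^2 = 1 ≡ 1 (mod 221)
8^128 ≡ 1^2 = 1 ≡ 1 (mod 221)
220 = 128 + 64 + 16 + 8 + 4 in binary powers of 2.
So 8^220 ≡ 1 · 1 · 1 · 1 · 118 ≡ 118 (mod 221).
Since 118 ≠ 1, base 8 is a Fermat witness: 221 is composite.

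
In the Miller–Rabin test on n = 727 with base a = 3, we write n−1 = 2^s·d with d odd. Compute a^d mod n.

726

727 − 1 = 726 = 2^1 · 363, so d = 363.
3^1 ≡ 3 (mod 727)
3^2 ≡ 3^2 = 9 ≡ 9 (mod 727)
3^4 ≡ 9^2 = 81 ≡ 81 (mod 727)
3^8 ≡ 81^2 = 6561 ≡ 18 (mod 727)
3^16 ≡ 18^2 = 324 ≡ 324 (mod 727)
3^32 ≡ 324^2 = 104976 ≡ 288 (mod 727)
3^64 ≡ 288^2 = 82944 ≡ 66 (mod 727)
3^128 ≡ 66^2 = 4356 ≡ 721 (mod 727)
3^256 ≡ 721^2 = 519841 ≡ 36 (mod 727)
363 = 256 + 64 + 32 + 8 + 2 + 1 in binary powers of 2.
So 3^363 ≡ 36 · 66 · 288 · 18 · 9 · 3 ≡ 726 (mod 727).
Since 3^d ≡ 726 (mod 727), base 3 does not prove 727 composite.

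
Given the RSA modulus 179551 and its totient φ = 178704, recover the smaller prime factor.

φ(n) = (p−1)(q−1) = n − (p+q) + 1, so p + q = 179551 − 178704 + 1 = 848.
p and q are the roots of t² − 848t + 179551 = 0.
Discriminant: 848² − 4·179551 = 719104 − 718204 = 900; √900 = 30.
q = (848 − 30)/2 = 409, p = (848 + 30)/2 = 439.
Check: 409 · 439 = 179551.

409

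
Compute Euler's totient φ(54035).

42400

Factor: 54035 = 5 · 101 · 107.
φ(54035) = (5−1) · (101−1) · (107−1) = 4 · 100 · 106 = 42400.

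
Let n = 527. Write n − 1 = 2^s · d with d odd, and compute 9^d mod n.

121

527 − 1 = 526 = 2^1 · 263, so d = 263.
9^1 ≡ 9 (mod 527)
9^2 ≡ 9^2 = 81 ≡ 81 (mod 527)
9^4 ≡ 81^2 = 6561 ≡ 237 (mod 527)
9^8 ≡ 237^2 = 56169 ≡ 307 (mod 527)
9^16 ≡ 307^2 = 94249 ≡ 443 (mod 527)
9^32 ≡ 443^2 = 196249 ≡ 205 (mod 527)
9^64 ≡ 205^2 = 42025 ≡ 392 (mod 527)
9^128 ≡ 392^2 = 153664 ≡ 307 (mod 527)
9^256 ≡ 307^2 = 94249 ≡ 443 (mod 527)
263 = 256 + 4 + 2 + 1 in binary powers of 2.
So 9^263 ≡ 443 · 237 · 81 · 9 ≡ 121 (mod 527).
Squaring chain: 121; never reaches −1, so base 9 is a Miller–Rabin witness that 527 is composite.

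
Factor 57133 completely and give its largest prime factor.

97

57133 = 19 · 3007
3007 = 31 · 97
97 is prime.
So 57133 = 19 · 31 · 97; the largest prime factor is 97.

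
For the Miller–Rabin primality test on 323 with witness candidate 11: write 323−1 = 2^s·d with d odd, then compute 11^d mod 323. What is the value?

45

323 − 1 = 322 = 2^1 · 161, so d = 161.
11^1 ≡ 11 (mod 323)
11^2 ≡ 11^2 = 121 ≡ 121 (mod 323)
11^4 ≡ 121^2 = 14641 ≡ 106 (mod 323)
11^8 ≡ 106^2 = 11236 ≡ 254 (mod 323)
11^16 ≡ 254^2 = 64516 ≡ 239 (mod 323)
11^32 ≡ 239^2 = 57121 ≡ 273 (mod 323)
11^64 ≡ 273^2 = 74529 ≡ 239 (mod 323)
11^128 ≡ 239^2 = 57121 ≡ 273 (mod 323)
161 = 128 + 32 + 1 in binary powers of 2.
So 11^161 ≡ 273 · 273 · 11 ≡ 45 (mod 323).
Squaring chain: 45; never reaches −1, so base 11 is a Miller–Rabin witness that 323 is composite.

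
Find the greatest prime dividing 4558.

4558 = 2 · 2279
2279 = 43 · 53
53 is prime.
So 4558 = 2 · 43 · 53; the largest prime factor is 53.

53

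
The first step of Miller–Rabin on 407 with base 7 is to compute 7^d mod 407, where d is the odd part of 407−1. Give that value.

46

407 − 1 = 406 = 2^1 · 203, so d = 203.
7^1 ≡ 7 (mod 407)
7^2 ≡ 7^2 = 49 ≡ 49 (mod 407)
7^4 ≡ 49^2 = 2401 ≡ 366 (mod 407)
7^8 ≡ 366^2 = 133956 ≡ 53 (mod 407)
7^16 ≡ 53^2 = 2809 ≡ 367 (mod 407)
7^32 ≡ 367^2 = 134689 ≡ 379 (mod 407)
7^64 ≡ 379^2 = 143641 ≡ 377 (mod 407)
7^128 ≡ 377^2 = 142129 ≡ 86 (mod 407)
203 = 128 + 64 + 8 + 2 + 1 in binary powers of 2.
So 7^203 ≡ 86 · 377 · 53 · 49 · 7 ≡ 46 (mod 407).
Squaring chain: 46; never reaches −1, so base 7 is a Miller–Rabin witness that 407 is composite.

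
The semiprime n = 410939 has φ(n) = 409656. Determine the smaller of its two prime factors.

607

φ(n) = (p−1)(q−1) = n − (p+q) + 1, so p + q = 410939 − 409656 + 1 = 1284.
p and q are the roots of t² − 1284t + 410939 = 0.
Discriminant: 1284² − 4·410939 = 1648656 − 1643756 = 4900; √4900 = 70.
q = (1284 − 70)/2 = 607, p = (1284 + 70)/2 = 677.
Check: 607 · 677 = 410939.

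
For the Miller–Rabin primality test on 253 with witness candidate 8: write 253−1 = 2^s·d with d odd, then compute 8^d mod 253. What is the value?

253 − 1 = 252 = 2^2 · 63, so d = 63.
8^1 ≡ 8 (mod 253)
8^2 ≡ 8^2 = 64 ≡ 64 (mod 253)
8^4 ≡ 64^2 = 4096 ≡ 48 (mod 253)
8^8 ≡ 48^2 = 2304 ≡ 27 (mod 253)
8^16 ≡ 27^2 = 729 ≡ 223 (mod 253)
8^32 ≡ 223^2 = 49729 ≡ 141 (mod 253)
63 = 32 + 16 + 8 + 4 + 2 + 1 in binary powers of 2.
So 8^63 ≡ 141 · 223 · 27 · 48 · 64 · 8 ≡ 50 (mod 253).
Squaring chain: 50 → 223; never reaches −1, so base 8 is a Miller–Rabin witness that 253 is composite.

50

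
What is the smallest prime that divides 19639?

19639 is odd.
Digit sum 28, not divisible by 3.
Ends in 9: not divisible by 5.
7: 19639 = 7·2805 + 4
11: 19639 = 11·1785 + 4
13: 19639 = 13·1510 + 9
17: 19639 = 17·1155 + 4
19: 19639 = 19·1033 + 12
23: 19639 = 23·853 + 20
29: 19639 = 29·677 + 6
31: 19639 = 31·633 + 16
37: 19639 = 37·530 + 29
41: 19639 = 41·479

41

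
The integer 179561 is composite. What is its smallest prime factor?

179561 is odd.
Digit sum 29, not divisible by 3.
Ends in 1: not divisible by 5.
7: 179561 = 7·25651 + 4
11: 179561 = 11·16323 + 8
13: 179561 = 13·13812 + 5
17: 179561 = 17·10562 + 7
19: 179561 = 19·9450 + 11
23: 179561 = 23·7807

23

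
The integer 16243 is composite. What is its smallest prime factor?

16243 is odd.
Digit sum 16, not divisible by 3.
Ends in 3: not divisible by 5.
7: 16243 = 7·2320 + 3
11: 16243 = 11·1476 + 7
13: 16243 = 13·1249 + 6
17: 16243 = 17·955 + 8
19: 16243 = 19·854 + 17
23: 16243 = 23·706 + 5
29: 16243 = 29·560 + 3
31: 16243 = 31·523 + 30
37: 16243 = 37·439

37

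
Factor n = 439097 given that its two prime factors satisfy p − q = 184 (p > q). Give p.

Since p = q + 184, we have 439097 = q(q + 184), so q² + 184q − 439097 = 0.
Discriminant: 184² + 4·439097 = 33856 + 1756388 = 1790244; √1790244 = 1338.
q = (−184 + 1338)/2 = 577, and p = q + 184 = 761.
Check: 577 · 761 = 439097.

761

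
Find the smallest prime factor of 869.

869 is odd.
Digit sum 23, not divisible by 3.
Ends in 9: not divisible by 5.
7: 869 = 7·124 + 1
11: 869 = 11·79

11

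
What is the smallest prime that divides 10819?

10819 is odd.
Digit sum 19, not divisible by 3.
Ends in 9: not divisible by 5.
7: 10819 = 7·1545 + 4
11: 10819 = 11·983 + 6
13: 10819 = 13·832 + 3
17: 10819 = 17·636 + 7
19: 10819 = 19·569 + 8
23: 10819 = 23·470 + 9
29: 10819 = 29·373 + 2
31: 10819 = 31·349

31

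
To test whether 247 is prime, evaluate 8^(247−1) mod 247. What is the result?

8^1 ≡ 8 (mod 247)
8^2 ≡ 8^2 = 64 ≡ 64 (mod 247)
8^4 ≡ 64^2 = 4096 ≡ 144 (mod 247)
8^8 ≡ 144^2 = 20736 ≡ 235 (mod 247)
8^16 ≡ 235^2 = 55225 ≡ 144 (mod 247)
8^32 ≡ 144^2 = 20736 ≡ 235 (mod 247)
8^64 ≡ 235^2 = 55225 ≡ 144 (mod 247)
8^128 ≡ 144^2 = 20736 ≡ 235 (mod 247)
246 = 128 + 64 + 32 + 16 + 4 + 2 in binary powers of 2.
So 8^246 ≡ 235 · 144 · 235 · 144 · 144 · 64 ≡ 77 (mod 247).
Since 77 ≠ 1, base 8 is a Fermat witness: 247 is composite.

77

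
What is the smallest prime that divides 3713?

3713 is odd.
Digit sum 14, not divisible by 3.
Ends in 3: not divisible by 5.
7: 3713 = 7·530 + 3
11: 3713 = 11·337 + 6
13: 3713 = 13·285 + 8
17: 3713 = 17·218 + 7
19: 3713 = 19·195 + 8
23: 3713 = 23·161 + 10
29: 3713 = 29·128 + 1
31: 3713 = 31·119 + 24
37: 3713 = 37·100 + 13
41: 3713 = 41·90 + 23
43: 3713 = 43·86 + 15
47: 3713 = 47·79

47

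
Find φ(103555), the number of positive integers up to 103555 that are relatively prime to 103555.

Factor: 103555 = 5 · 139 · 149.
φ(103555) = (5−1) · (139−1) · (149−1) = 4 · 138 · 148 = 81696.

81696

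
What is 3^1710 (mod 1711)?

1082

3^1 ≡ 3 (mod 1711)
3^2 ≡ 3^2 = 9 ≡ 9 (mod 1711)
3^4 ≡ 9^2 = 81 ≡ 81 (mod 1711)
3^8 ≡ 81^2 = 6561 ≡ 1428 (mod 1711)
3^16 ≡ 1428^2 = 2039184 ≡ 1383 (mod 1711)
3^32 ≡ 1383^2 = 1912689 ≡ 1502 (mod 1711)
3^64 ≡ 1502^2 = 2256004 ≡ 906 (mod 1711)
3^128 ≡ 906^2 = 820836 ≡ 1267 (mod 1711)
3^256 ≡ 1267^2 = 1605289 ≡ 371 (mod 1711)
3^512 ≡ 371^2 = 137641 ≡ 761 (mod 1711)
3^1024 ≡ 761^2 = 579121 ≡ 803 (mod 1711)
1710 = 1024 + 512 + 128 + 32 + 8 + 4 + 2 in binary powers of 2.
So 3^1710 ≡ 803 · 761 · 1267 · 1502 · 1428 · 81 · 9 ≡ 1082 (mod 1711).
Since 1082 ≠ 1, base 3 is a Fermat witness: 1711 is composite.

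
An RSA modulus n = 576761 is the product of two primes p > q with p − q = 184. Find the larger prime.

Since p = q + 184, we have 576761 = q(q + 184), so q² + 184q − 576761 = 0.
Discriminant: 184² + 4·576761 = 33856 + 2307044 = 2340900; √2340900 = 1530.
q = (−184 + 1530)/2 = 673, and p = q + 184 = 857.
Check: 673 · 857 = 576761.

857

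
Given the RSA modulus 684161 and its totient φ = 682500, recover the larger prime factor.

φ(n) = (p−1)(q−1) = n − (p+q) + 1, so p + q = 684161 − 682500 + 1 = 1662.
p and q are the roots of t² − 1662t + 684161 = 0.
Discriminant: 1662² − 4·684161 = 2762244 − 2736644 = 25600; √25600 = 160.
q = (1662 − 160)/2 = 751, p = (1662 + 160)/2 = 911.
Check: 751 · 911 = 684161.

911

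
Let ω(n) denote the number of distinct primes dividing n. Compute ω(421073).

421073 = 17^2 · 1457
1457 = 31 · 47
421073 = 17^2 · 31 · 47, which has 3 distinct prime factors.

3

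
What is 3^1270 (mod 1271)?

893

3^1 ≡ 3 (mod 1271)
3^2 ≡ 3^2 = 9 ≡ 9 (mod 1271)
3^4 ≡ 9^2 = 81 ≡ 81 (mod 1271)
3^8 ≡ 81^2 = 6561 ≡ 206 (mod 1271)
3^16 ≡ 206^2 = 42436 ≡ 493 (mod 1271)
3^32 ≡ 493^2 = 243049 ≡ 288 (mod 1271)
3^64 ≡ 288^2 = 82944 ≡ 329 (mod 1271)
3^128 ≡ 329^2 = 108241 ≡ 206 (mod 1271)
3^256 ≡ 206^2 = 42436 ≡ 493 (mod 1271)
3^512 ≡ 493^2 = 243049 ≡ 288 (mod 1271)
3^1024 ≡ 288^2 = 82944 ≡ 329 (mod 1271)
1270 = 1024 + 128 + 64 + 32 + 16 + 4 + 2 in binary powers of 2.
So 3^1270 ≡ 329 · 206 · 329 · 288 · 493 · 81 · 9 ≡ 893 (mod 1271).
Since 893 ≠ 1, base 3 is a Fermat witness: 1271 is composite.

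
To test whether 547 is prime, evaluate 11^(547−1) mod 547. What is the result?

11^1 ≡ 11 (mod 547)
11^2 ≡ 11^2 = 121 ≡ 121 (mod 547)
11^4 ≡ 121^2 = 14641 ≡ 419 (mod 547)
11^8 ≡ 419^2 = 175561 ≡ 521 (mod 547)
11^16 ≡ 521^2 = 271441 ≡ 129 (mod 547)
11^32 ≡ 129^2 = 16641 ≡ 231 (mod 547)
11^64 ≡ 231^2 = 53361 ≡ 302 (mod 547)
11^128 ≡ 302^2 = 91204 ≡ 402 (mod 547)
11^256 ≡ 402^2 = 161604 ≡ 239 (mod 547)
11^512 ≡ 239^2 = 57121 ≡ 233 (mod 547)
546 = 512 + 32 + 2 in binary powers of 2.
So 11^546 ≡ 233 · 231 · 121 ≡ 1 (mod 547).
Since the result is 1, base 11 gives no evidence that 547 is composite.

1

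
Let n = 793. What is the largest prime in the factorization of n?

61

793 = 13 · 61
61 is prime.
So 793 = 13 · 61; the largest prime factor is 61.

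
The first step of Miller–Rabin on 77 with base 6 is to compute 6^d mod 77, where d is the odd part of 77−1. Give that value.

13

77 − 1 = 76 = 2^2 · 19, so d = 19.
6^1 ≡ 6 (mod 77)
6^2 ≡ 6^2 = 36 ≡ 36 (mod 77)
6^4 ≡ 36^2 = 1296 ≡ 64 (mod 77)
6^8 ≡ 64^2 = 4096 ≡ 15 (mod 77)
6^16 ≡ 15^2 = 225 ≡ 71 (mod 77)
19 = 16 + 2 + 1 in binary powers of 2.
So 6^19 ≡ 71 · 36 · 6 ≡ 13 (mod 77).
Squaring chain: 13 → 15; never reaches −1, so base 6 is a Miller–Rabin witness that 77 is composite.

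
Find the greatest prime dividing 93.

93 = 3 · 31
31 is prime.
So 93 = 3 · 31; the largest prime factor is 31.

31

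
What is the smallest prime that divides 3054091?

3054091 is odd.
Digit sum 22, not divisible by 3.
Ends in 1: not divisible by 5.
7: 3054091 = 7·436298 + 5
11: 3054091 = 11·277644 + 7
13: 3054091 = 13·234930 + 1
17: 3054091 = 17·179652 + 7
19: 3054091 = 19·160741 + 12
23: 3054091 = 23·132786 + 13
29: 3054091 = 29·105313 + 14
31: 3054091 = 31·98519 + 2
37: 3054091 = 37·82543

37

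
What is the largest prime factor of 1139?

1139 = 17 · 67
67 is prime.
So 1139 = 17 · 67; the largest prime factor is 67.

67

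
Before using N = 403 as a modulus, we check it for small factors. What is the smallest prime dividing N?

13

403 is odd.
Digit sum 7, not divisible by 3.
Ends in 3: not divisible by 5.
7: 403 = 7·57 + 4
11: 403 = 11·36 + 7
13: 403 = 13·31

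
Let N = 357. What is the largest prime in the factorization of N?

17

357 = 3 · 119
119 = 7 · 17
17 is prime.
So 357 = 3 · 7 · 17; the largest prime factor is 17.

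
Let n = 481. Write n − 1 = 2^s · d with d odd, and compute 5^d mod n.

481 − 1 = 480 = 2^5 · 15, so d = 15.
5^1 ≡ 5 (mod 481)
5^2 ≡ 5^2 = 25 ≡ 25 (mod 481)
5^4 ≡ 25^2 = 625 ≡ 144 (mod 481)
5^8 ≡ 144^2 = 20736 ≡ 53 (mod 481)
15 = 8 + 4 + 2 + 1 in binary powers of 2.
So 5^15 ≡ 53 · 144 · 25 · 5 ≡ 177 (mod 481).
Squaring chain: 177 → 64 → 248 → 417 → 248; never reaches −1, so base 5 is a Miller–Rabin witness that 481 is composite.

177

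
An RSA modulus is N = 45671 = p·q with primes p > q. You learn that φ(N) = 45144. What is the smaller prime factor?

109

φ(n) = (p−1)(q−1) = n − (p+q) + 1, so p + q = 45671 − 45144 + 1 = 528.
p and q are the roots of t² − 528t + 45671 = 0.
Discriminant: 528² − 4·45671 = 278784 − 182684 = 96100; √96100 = 310.
q = (528 − 310)/2 = 109, p = (528 + 310)/2 = 419.
Check: 109 · 419 = 45671.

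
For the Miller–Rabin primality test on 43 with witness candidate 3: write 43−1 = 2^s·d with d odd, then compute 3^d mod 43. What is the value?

42

43 − 1 = 42 = 2^1 · 21, so d = 21.
3^1 ≡ 3 (mod 43)
3^2 ≡ 3^2 = 9 ≡ 9 (mod 43)
3^4 ≡ 9^2 = 81 ≡ 38 (mod 43)
3^8 ≡ 38^2 = 1444 ≡ 25 (mod 43)
3^16 ≡ 25^2 = 625 ≡ 23 (mod 43)
21 = 16 + 4 + 1 in binary powers of 2.
So 3^21 ≡ 23 · 38 · 3 ≡ 42 (mod 43).
Since 3^d ≡ 42 (mod 43), base 3 does not prove 43 composite.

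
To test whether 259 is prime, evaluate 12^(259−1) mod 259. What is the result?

12^1 ≡ 12 (mod 259)
12^2 ≡ 12^2 = 144 ≡ 144 (mod 259)
12^4 ≡ 144^2 = 20736 ≡ 16 (mod 259)
12^8 ≡ 16^2 = 256 ≡ 256 (mod 259)
12^16 ≡ 256^2 = 65536 ≡ 9 (mod 259)
12^32 ≡ 9^2 = 81 ≡ 81 (mod 259)
12^64 ≡ 81^2 = 6561 ≡ 86 (mod 259)
12^128 ≡ 86^2 = 7396 ≡ 144 (mod 259)
12^256 ≡ 144^2 = 20736 ≡ 16 (mod 259)
258 = 256 + 2 in binary powers of 2.
So 12^258 ≡ 16 · 144 ≡ 232 (mod 259).
Since 232 ≠ 1, base 12 is a Fermat witness: 259 is composite.

232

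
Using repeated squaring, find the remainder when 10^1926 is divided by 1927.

1076

10^1 ≡ 10 (mod 1927)
10^2 ≡ 10^2 = 100 ≡ 100 (mod 1927)
10^4 ≡ 100^2 = 10000 ≡ 365 (mod 1927)
10^8 ≡ 365^2 = 133225 ≡ 262 (mod 1927)
10^16 ≡ 262^2 = 68644 ≡ 1199 (mod 1927)
10^32 ≡ 1199^2 = 1437601 ≡ 59 (mod 1927)
10^64 ≡ 59^2 = 3481 ≡ 1554 (mod 1927)
10^128 ≡ 1554^2 = 2414916 ≡ 385 (mod 1927)
10^256 ≡ 385^2 = 148225 ≡ 1773 (mod 1927)
10^512 ≡ 1773^2 = 3143529 ≡ 592 (mod 1927)
10^1024 ≡ 592^2 = 350464 ≡ 1677 (mod 1927)
1926 = 1024 + 512 + 256 + 128 + 4 + 2 in binary powers of 2.
So 10^1926 ≡ 1677 · 592 · 1773 · 385 · 365 · 100 ≡ 1076 (mod 1927).
Since 1076 ≠ 1, base 10 is a Fermat witness: 1927 is composite.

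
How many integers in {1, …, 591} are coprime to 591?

Factor: 591 = 3 · 197.
φ(591) = (3−1) · (197−1) = 2 · 196 = 392.

392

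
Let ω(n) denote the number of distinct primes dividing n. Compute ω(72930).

6

72930 = 2 · 36465
36465 = 3 · 12155
12155 = 5 · 2431
2431 = 11 · 221
221 = 13 · 17
72930 = 2 · 3 · 5 · 11 · 13 · 17, which has 6 distinct prime factors.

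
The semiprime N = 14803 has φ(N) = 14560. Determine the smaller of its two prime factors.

113

φ(n) = (p−1)(q−1) = n − (p+q) + 1, so p + q = 14803 − 14560 + 1 = 244.
p and q are the roots of t² − 244t + 14803 = 0.
Discriminant: 244² − 4·14803 = 59536 − 59212 = 324; √324 = 18.
q = (244 − 18)/2 = 113, p = (244 + 18)/2 = 131.
Check: 113 · 131 = 14803.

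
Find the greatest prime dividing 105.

105 = 3 · 35
35 = 5 · 7
7 is prime.
So 105 = 3 · 5 · 7; the largest prime factor is 7.

7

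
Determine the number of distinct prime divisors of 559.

559 = 13 · 43
559 = 13 · 43, which has 2 distinct prime factors.

2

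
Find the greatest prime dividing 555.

37

555 = 3 · 185
185 = 5 · 37
37 is prime.
So 555 = 3 · 5 · 37; the largest prime factor is 37.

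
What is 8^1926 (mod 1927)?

1630

8^1 ≡ 8 (mod 1927)
8^2 ≡ 8^2 = 64 ≡ 64 (mod 1927)
8^4 ≡ 64^2 = 4096 ≡ 242 (mod 1927)
8^8 ≡ 242^2 = 58564 ≡ 754 (mod 1927)
8^16 ≡ 754^2 = 568516 ≡ 51 (mod 1927)
8^32 ≡ 51^2 = 2601 ≡ 674 (mod 1927)
8^64 ≡ 674^2 = 454276 ≡ 1431 (mod 1927)
8^128 ≡ 1431^2 = 2047761 ≡ 1287 (mod 1927)
8^256 ≡ 1287^2 = 1656369 ≡ 1076 (mod 1927)
8^512 ≡ 1076^2 = 1157776 ≡ 1576 (mod 1927)
8^1024 ≡ 1576^2 = 2483776 ≡ 1800 (mod 1927)
1926 = 1024 + 512 + 256 + 128 + 4 + 2 in binary powers of 2.
So 8^1926 ≡ 1800 · 1576 · 1076 · 1287 · 242 · 64 ≡ 1630 (mod 1927).
Since 1630 ≠ 1, base 8 is a Fermat witness: 1927 is composite.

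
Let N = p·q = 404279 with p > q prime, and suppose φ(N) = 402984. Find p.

φ(n) = (p−1)(q−1) = n − (p+q) + 1, so p + q = 404279 − 402984 + 1 = 1296.
p and q are the roots of t² − 1296t + 404279 = 0.
Discriminant: 1296² − 4·404279 = 1679616 − 1617116 = 62500; √62500 = 250.
q = (1296 − 250)/2 = 523, p = (1296 + 250)/2 = 773.
Check: 523 · 773 = 404279.

773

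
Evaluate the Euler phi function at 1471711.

1424160

Factor: 1471711 = 47 · 173 · 181.
φ(1471711) = (47−1) · (173−1) · (181−1) = 46 · 172 · 180 = 1424160.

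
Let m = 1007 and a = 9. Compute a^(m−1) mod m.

9^1 ≡ 9 (mod 1007)
9^2 ≡ 9^2 = 81 ≡ 81 (mod 1007)
9^4 ≡ 81^2 = 6561 ≡ 519 (mod 1007)
9^8 ≡ 519^2 = 269361 ≡ 492 (mod 1007)
9^16 ≡ 492^2 = 242064 ≡ 384 (mod 1007)
9^32 ≡ 384^2 = 147456 ≡ 434 (mod 1007)
9^64 ≡ 434^2 = 188356 ≡ 47 (mod 1007)
9^128 ≡ 47^2 = 2209 ≡ 195 (mod 1007)
9^256 ≡ 195^2 = 38025 ≡ 766 (mod 1007)
9^512 ≡ 766^2 = 586756 ≡ 682 (mod 1007)
1006 = 512 + 256 + 128 + 64 + 32 + 8 + 4 + 2 in binary powers of 2.
So 9^1006 ≡ 682 · 766 · 195 · 47 · 434 · 492 · 519 · 81 ≡ 99 (mod 1007).
Since 99 ≠ 1, base 9 is a Fermat witness: 1007 is composite.

99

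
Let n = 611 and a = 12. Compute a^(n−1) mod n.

12^1 ≡ 12 (mod 611)
12^2 ≡ 12^2 = 144 ≡ 144 (mod 611)
12^4 ≡ 144^2 = 20736 ≡ 573 (mod 611)
12^8 ≡ 573^2 = 328329 ≡ 222 (mod 611)
12^16 ≡ 222^2 = 49284 ≡ 404 (mod 611)
12^32 ≡ 404^2 = 163216 ≡ 79 (mod 611)
12^64 ≡ 79^2 = 6241 ≡ 131 (mod 611)
12^128 ≡ 131^2 = 17161 ≡ 53 (mod 611)
12^256 ≡ 53^2 = 2809 ≡ 365 (mod 611)
12^512 ≡ 365^2 = 133225 ≡ 27 (mod 611)
610 = 512 + 64 + 32 + 2 in binary powers of 2.
So 12^610 ≡ 27 · 131 · 79 · 144 ≡ 118 (mod 611).
Since 118 ≠ 1, base 12 is a Fermat witness: 611 is composite.

118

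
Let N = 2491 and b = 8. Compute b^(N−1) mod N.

1811

8^1 ≡ 8 (mod 2491)
8^2 ≡ 8^2 = 64 ≡ 64 (mod 2491)
8^4 ≡ 64^2 = 4096 ≡ 1605 (mod 2491)
8^8 ≡ 1605^2 = 2576025 ≡ 331 (mod 2491)
8^16 ≡ 331^2 = 109561 ≡ 2448 (mod 2491)
8^32 ≡ 2448^2 = 5992704 ≡ 1849 (mod 2491)
8^64 ≡ 1849^2 = 3418801 ≡ 1149 (mod 2491)
8^128 ≡ 1149^2 = 1320201 ≡ 2462 (mod 2491)
8^256 ≡ 2462^2 = 6061444 ≡ 841 (mod 2491)
8^512 ≡ 841^2 = 707281 ≡ 2328 (mod 2491)
8^1024 ≡ 2328^2 = 5419584 ≡ 1659 (mod 2491)
8^2048 ≡ 1659^2 = 2752281 ≡ 2217 (mod 2491)
2490 = 2048 + 256 + 128 + 32 + 16 + 8 + 2 in binary powers of 2.
So 8^2490 ≡ 2217 · 841 · 2462 · 1849 · 2448 · 331 · 64 ≡ 1811 (mod 2491).
Since 1811 ≠ 1, base 8 is a Fermat witness: 2491 is composite.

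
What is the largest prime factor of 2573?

2573 = 31 · 83
83 is prime.
So 2573 = 31 · 83; the largest prime factor is 83.

83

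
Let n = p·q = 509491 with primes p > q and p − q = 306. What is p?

883

Since p = q + 306, we have 509491 = q(q + 306), so q² + 306q − 509491 = 0.
Discriminant: 306² + 4·509491 = 93636 + 2037964 = 2131600; √2131600 = 1460.
q = (−306 + 1460)/2 = 577, and p = q + 306 = 883.
Check: 577 · 883 = 509491.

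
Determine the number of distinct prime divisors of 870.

4

870 = 2 · 435
435 = 3 · 145
145 = 5 · 29
870 = 2 · 3 · 5 · 29, which has 4 distinct prime factors.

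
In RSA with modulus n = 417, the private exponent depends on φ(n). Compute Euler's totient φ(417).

Factor: 417 = 3 · 139.
φ(417) = (3−1) · (139−1) = 2 · 138 = 276.

276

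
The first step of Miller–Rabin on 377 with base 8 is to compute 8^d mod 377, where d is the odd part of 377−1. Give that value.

31

377 − 1 = 376 = 2^3 · 47, so d = 47.
8^1 ≡ 8 (mod 377)
8^2 ≡ 8^2 = 64 ≡ 64 (mod 377)
8^4 ≡ 64^2 = 4096 ≡ 326 (mod 377)
8^8 ≡ 326^2 = 106276 ≡ 339 (mod 377)
8^16 ≡ 339^2 = 114921 ≡ 313 (mod 377)
8^32 ≡ 313^2 = 97969 ≡ 326 (mod 377)
47 = 32 + 8 + 4 + 2 + 1 in binary powers of 2.
So 8^47 ≡ 326 · 339 · 326 · 64 · 8 ≡ 31 (mod 377).
Squaring chain: 31 → 207 → 248; never reaches −1, so base 8 is a Miller–Rabin witness that 377 is composite.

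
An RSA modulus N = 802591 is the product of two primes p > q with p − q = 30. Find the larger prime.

911

Since p = q + 30, we have 802591 = q(q + 30), so q² + 30q − 802591 = 0.
Discriminant: 30² + 4·802591 = 900 + 3210364 = 3211264; √3211264 = 1792.
q = (−30 + 1792)/2 = 881, and p = q + 30 = 911.
Check: 881 · 911 = 802591.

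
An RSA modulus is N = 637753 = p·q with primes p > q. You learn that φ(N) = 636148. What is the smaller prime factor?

719

φ(n) = (p−1)(q−1) = n − (p+q) + 1, so p + q = 637753 − 636148 + 1 = 1606.
p and q are the roots of t² − 1606t + 637753 = 0.
Discriminant: 1606² − 4·637753 = 2579236 − 2551012 = 28224; √28224 = 168.
q = (1606 − 168)/2 = 719, p = (1606 + 168)/2 = 887.
Check: 719 · 887 = 637753.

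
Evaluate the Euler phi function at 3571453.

3500640

Factor: 3571453 = 131 · 137 · 199.
φ(3571453) = (131−1) · (137−1) · (199−1) = 130 · 136 · 198 = 3500640.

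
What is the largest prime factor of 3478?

47

3478 = 2 · 1739
1739 = 37 · 47
47 is prime.
So 3478 = 2 · 37 · 47; the largest prime factor is 47.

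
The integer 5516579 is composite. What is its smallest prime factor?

67

5516579 is odd.
Digit sum 38, not divisible by 3.
Ends in 9: not divisible by 5.
7: 5516579 = 7·788082 + 5
11: 5516579 = 11·501507 + 2
13: 5516579 = 13·424352 + 3
17: 5516579 = 17·324504 + 11
19: 5516579 = 19·290346 + 5
23: 5516579 = 23·239851 + 6
29: 5516579 = 29·190226 + 25
31: 5516579 = 31·177954 + 5
37: 5516579 = 37·149096 + 27
41: 5516579 = 41·134550 + 29
43: 5516579 = 43·128292 + 23
47: 5516579 = 47·117374 + 1
53: 5516579 = 53·104086 + 21
59: 5516579 = 59·93501 + 20
61: 5516579 = 61·90435 + 44
67: 5516579 = 67·82337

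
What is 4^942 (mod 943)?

4^1 ≡ 4 (mod 943)
4^2 ≡ 4^2 = 16 ≡ 16 (mod 943)
4^4 ≡ 16^2 = 256 ≡ 256 (mod 943)
4^8 ≡ 256^2 = 65536 ≡ 469 (mod 943)
4^16 ≡ 469^2 = 219961 ≡ 242 (mod 943)
4^32 ≡ 242^2 = 58564 ≡ 98 (mod 943)
4^64 ≡ 98^2 = 9604 ≡ 174 (mod 943)
4^128 ≡ 174^2 = 30276 ≡ 100 (mod 943)
4^256 ≡ 100^2 = 10000 ≡ 570 (mod 943)
4^512 ≡ 570^2 = 324900 ≡ 508 (mod 943)
942 = 512 + 256 + 128 + 32 + 8 + 4 + 2 in binary powers of 2.
So 4^942 ≡ 508 · 570 · 100 · 98 · 469 · 256 · 16 ≡ 836 (mod 943).
Since 836 ≠ 1, base 4 is a Fermat witness: 943 is composite.

836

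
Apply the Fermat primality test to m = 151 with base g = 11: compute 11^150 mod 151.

1

11^1 ≡ 11 (mod 151)
11^2 ≡ 11^2 = 121 ≡ 121 (mod 151)
11^4 ≡ 121^2 = 14641 ≡ 145 (mod 151)
11^8 ≡ 145^2 = 21025 ≡ 36 (mod 151)
11^16 ≡ 36^2 = 1296 ≡ 88 (mod 151)
11^32 ≡ 88^2 = 7744 ≡ 43 (mod 151)
11^64 ≡ 43^2 = 1849 ≡ 37 (mod 151)
11^128 ≡ 37^2 = 1369 ≡ 10 (mod 151)
150 = 128 + 16 + 4 + 2 in binary powers of 2.
So 11^150 ≡ 10 · 88 · 145 · 121 ≡ 1 (mod 151).
Since the result is 1, base 11 gives no evidence that 151 is composite.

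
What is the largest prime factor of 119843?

79

119843 = 37 · 3239
3239 = 41 · 79
79 is prime.
So 119843 = 37 · 41 · 79; the largest prime factor is 79.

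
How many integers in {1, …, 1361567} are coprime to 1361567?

Factor: 1361567 = 71 · 127 · 151.
φ(1361567) = (71−1) · (127−1) · (151−1) = 70 · 126 · 150 = 1323000.

1323000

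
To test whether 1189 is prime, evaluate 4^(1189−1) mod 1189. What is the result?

223

4^1 ≡ 4 (mod 1189)
4^2 ≡ 4^2 = 16 ≡ 16 (mod 1189)
4^4 ≡ 16^2 = 256 ≡ 256 (mod 1189)
4^8 ≡ 256^2 = 65536 ≡ 141 (mod 1189)
4^16 ≡ 141^2 = 19881 ≡ 857 (mod 1189)
4^32 ≡ 857^2 = 734449 ≡ 836 (mod 1189)
4^64 ≡ 836^2 = 698896 ≡ 953 (mod 1189)
4^128 ≡ 953^2 = 908209 ≡ 1002 (mod 1189)
4^256 ≡ 1002^2 = 1004004 ≡ 488 (mod 1189)
4^512 ≡ 488^2 = 238144 ≡ 344 (mod 1189)
4^1024 ≡ 344^2 = 118336 ≡ 625 (mod 1189)
1188 = 1024 + 128 + 32 + 4 in binary powers of 2.
So 4^1188 ≡ 625 · 1002 · 836 · 256 ≡ 223 (mod 1189).
Since 223 ≠ 1, base 4 is a Fermat witness: 1189 is composite.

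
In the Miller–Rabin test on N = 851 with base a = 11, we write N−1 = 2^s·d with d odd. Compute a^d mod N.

582

851 − 1 = 850 = 2^1 · 425, so d = 425.
11^1 ≡ 11 (mod 851)
11^2 ≡ 11^2 = 121 ≡ 121 (mod 851)
11^4 ≡ 121^2 = 14641 ≡ 174 (mod 851)
11^8 ≡ 174^2 = 30276 ≡ 491 (mod 851)
11^16 ≡ 491^2 = 241081 ≡ 248 (mod 851)
11^32 ≡ 248^2 = 61504 ≡ 232 (mod 851)
11^64 ≡ 232^2 = 53824 ≡ 211 (mod 851)
11^128 ≡ 211^2 = 44521 ≡ 269 (mod 851)
11^256 ≡ 269^2 = 72361 ≡ 26 (mod 851)
425 = 256 + 128 + 32 + 8 + 1 in binary powers of 2.
So 11^425 ≡ 26 · 269 · 232 · 491 · 11 ≡ 582 (mod 851).
Squaring chain: 582; never reaches −1, so base 11 is a Miller–Rabin witness that 851 is composite.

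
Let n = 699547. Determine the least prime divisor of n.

699547 is odd.
Digit sum 40, not divisible by 3.
Ends in 7: not divisible by 5.
7: 699547 = 7·99935 + 2
11: 699547 = 11·63595 + 2
13: 699547 = 13·53811 + 4
17: 699547 = 17·41149 + 14
19: 699547 = 19·36818 + 5
23: 699547 = 23·30415 + 2
29: 699547 = 29·24122 + 9
31: 699547 = 31·22566 + 1
37: 699547 = 37·18906 + 25
41: 699547 = 41·17062 + 5
43: 699547 = 43·16268 + 23
47: 699547 = 47·14883 + 46
53: 699547 = 53·13199

53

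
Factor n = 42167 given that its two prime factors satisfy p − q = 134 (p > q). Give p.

Since p = q + 134, we have 42167 = q(q + 134), so q² + 134q − 42167 = 0.
Discriminant: 134² + 4·42167 = 17956 + 168668 = 186624; √186624 = 432.
q = (−134 + 432)/2 = 149, and p = q + 134 = 283.
Check: 149 · 283 = 42167.

283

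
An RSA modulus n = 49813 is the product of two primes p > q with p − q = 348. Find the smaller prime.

Since p = q + 348, we have 49813 = q(q + 348), so q² + 348q − 49813 = 0.
Discriminant: 348² + 4·49813 = 121104 + 199252 = 320356; √320356 = 566.
q = (−348 + 566)/2 = 109, and p = q + 348 = 457.
Check: 109 · 457 = 49813.

109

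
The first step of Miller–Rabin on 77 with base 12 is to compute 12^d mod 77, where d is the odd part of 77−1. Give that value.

77 − 1 = 76 = 2^2 · 19, so d = 19.
12^1 ≡ 12 (mod 77)
12^2 ≡ 12^2 = 144 ≡ 67 (mod 77)
12^4 ≡ 67^2 = 4489 ≡ 23 (mod 77)
12^8 ≡ 23^2 = 529 ≡ 67 (mod 77)
12^16 ≡ 67^2 = 4489 ≡ 23 (mod 77)
19 = 16 + 2 + 1 in binary powers of 2.
So 12^19 ≡ 23 · 67 · 12 ≡ 12 (mod 77).
Squaring chain: 12 → 67; never reaches −1, so base 12 is a Miller–Rabin witness that 77 is composite.

12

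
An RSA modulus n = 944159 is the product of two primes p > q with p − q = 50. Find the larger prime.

Since p = q + 50, we have 944159 = q(q + 50), so q² + 50q − 944159 = 0.
Discriminant: 50² + 4·944159 = 2500 + 3776636 = 3779136; √3779136 = 1944.
q = (−50 + 1944)/2 = 947, and p = q + 50 = 997.
Check: 947 · 997 = 944159.

997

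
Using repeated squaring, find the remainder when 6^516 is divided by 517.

6^1 ≡ 6 (mod 517)
6^2 ≡ 6^2 = 36 ≡ 36 (mod 517)
6^4 ≡ 36^2 = 1296 ≡ 262 (mod 517)
6^8 ≡ 262^2 = 68644 ≡ 400 (mod 517)
6^16 ≡ 400^2 = 160000 ≡ 247 (mod 517)
6^32 ≡ 247^2 = 61009 ≡ 3 (mod 517)
6^64 ≡ 3^2 = 9 ≡ 9 (mod 517)
6^128 ≡ 9^2 = 81 ≡ 81 (mod 517)
6^256 ≡ 81^2 = 6561 ≡ 357 (mod 517)
6^512 ≡ 357^2 = 127449 ≡ 267 (mod 517)
516 = 512 + 4 in binary powers of 2.
So 6^516 ≡ 267 · 262 ≡ 159 (mod 517).
Since 159 ≠ 1, base 6 is a Fermat witness: 517 is composite.

159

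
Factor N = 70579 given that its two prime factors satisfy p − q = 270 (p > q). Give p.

433

Since p = q + 270, we have 70579 = q(q + 270), so q² + 270q − 70579 = 0.
Discriminant: 270² + 4·70579 = 72900 + 282316 = 355216; √355216 = 596.
q = (−270 + 596)/2 = 163, and p = q + 270 = 433.
Check: 163 · 433 = 70579.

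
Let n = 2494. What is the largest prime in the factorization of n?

43

2494 = 2 · 1247
1247 = 29 · 43
43 is prime.
So 2494 = 2 · 29 · 43; the largest prime factor is 43.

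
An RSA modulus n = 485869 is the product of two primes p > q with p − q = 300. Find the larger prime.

Since p = q + 300, we have 485869 = q(q + 300), so q² + 300q − 485869 = 0.
Discriminant: 300² + 4·485869 = 90000 + 1943476 = 2033476; √2033476 = 1426.
q = (−300 + 1426)/2 = 563, and p = q + 300 = 863.
Check: 563 · 863 = 485869.

863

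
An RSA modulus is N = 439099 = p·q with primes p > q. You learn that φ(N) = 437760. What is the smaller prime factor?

φ(n) = (p−1)(q−1) = n − (p+q) + 1, so p + q = 439099 − 437760 + 1 = 1340.
p and q are the roots of t² − 1340t + 439099 = 0.
Discriminant: 1340² − 4·439099 = 1795600 − 1756396 = 39204; √39204 = 198.
q = (1340 − 198)/2 = 571, p = (1340 + 198)/2 = 769.
Check: 571 · 769 = 439099.

571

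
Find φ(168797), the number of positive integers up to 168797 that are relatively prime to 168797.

Factor: 168797 = 23 · 41 · 179.
φ(168797) = (23−1) · (41−1) · (179−1) = 22 · 40 · 178 = 156640.

156640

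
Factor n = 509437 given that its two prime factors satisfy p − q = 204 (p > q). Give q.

619

Since p = q + 204, we have 509437 = q(q + 204), so q² + 204q − 509437 = 0.
Discriminant: 204² + 4·509437 = 41616 + 2037748 = 2079364; √2079364 = 1442.
q = (−204 + 1442)/2 = 619, and p = q + 204 = 823.
Check: 619 · 823 = 509437.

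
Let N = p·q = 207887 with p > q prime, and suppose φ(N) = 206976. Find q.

φ(n) = (p−1)(q−1) = n − (p+q) + 1, so p + q = 207887 − 206976 + 1 = 912.
p and q are the roots of t² − 912t + 207887 = 0.
Discriminant: 912² − 4·207887 = 831744 − 831548 = 196; √196 = 14.
q = (912 − 14)/2 = 449, p = (912 + 14)/2 = 463.
Check: 449 · 463 = 207887.

449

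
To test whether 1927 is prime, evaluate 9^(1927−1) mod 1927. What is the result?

286

9^1 ≡ 9 (mod 1927)
9^2 ≡ 9^2 = 81 ≡ 81 (mod 1927)
9^4 ≡ 81^2 = 6561 ≡ 780 (mod 1927)
9^8 ≡ 780^2 = 608400 ≡ 1395 (mod 1927)
9^16 ≡ 1395^2 = 1946025 ≡ 1682 (mod 1927)
9^32 ≡ 1682^2 = 2829124 ≡ 288 (mod 1927)
9^64 ≡ 288^2 = 82944 ≡ 83 (mod 1927)
9^128 ≡ 83^2 = 6889 ≡ 1108 (mod 1927)
9^256 ≡ 1108^2 = 1227664 ≡ 165 (mod 1927)
9^512 ≡ 165^2 = 27225 ≡ 247 (mod 1927)
9^1024 ≡ 247^2 = 61009 ≡ 1272 (mod 1927)
1926 = 1024 + 512 + 256 + 128 + 4 + 2 in binary powers of 2.
So 9^1926 ≡ 1272 · 247 · 165 · 1108 · 780 · 81 ≡ 286 (mod 1927).
Since 286 ≠ 1, base 9 is a Fermat witness: 1927 is composite.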